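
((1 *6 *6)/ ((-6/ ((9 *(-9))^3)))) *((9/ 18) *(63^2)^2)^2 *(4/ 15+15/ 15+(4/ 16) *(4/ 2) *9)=1140763349582961580132.65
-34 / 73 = -0.47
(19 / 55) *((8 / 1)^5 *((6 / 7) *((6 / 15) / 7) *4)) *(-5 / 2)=-14942208 / 2695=-5544.42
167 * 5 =835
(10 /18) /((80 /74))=37 /72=0.51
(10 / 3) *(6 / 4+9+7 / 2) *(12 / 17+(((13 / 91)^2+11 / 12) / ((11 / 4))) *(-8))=-1110640 / 11781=-94.27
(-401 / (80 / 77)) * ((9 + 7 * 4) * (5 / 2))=-1142449 / 32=-35701.53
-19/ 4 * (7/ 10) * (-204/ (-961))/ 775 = -6783/ 7447750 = -0.00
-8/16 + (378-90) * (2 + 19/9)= 2367/2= 1183.50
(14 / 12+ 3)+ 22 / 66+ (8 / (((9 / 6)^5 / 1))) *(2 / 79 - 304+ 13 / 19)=-229799681 / 729486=-315.02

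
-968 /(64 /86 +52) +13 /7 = -9353 /567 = -16.50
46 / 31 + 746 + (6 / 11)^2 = 2804928 / 3751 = 747.78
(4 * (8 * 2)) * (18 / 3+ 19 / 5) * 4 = 12544 / 5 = 2508.80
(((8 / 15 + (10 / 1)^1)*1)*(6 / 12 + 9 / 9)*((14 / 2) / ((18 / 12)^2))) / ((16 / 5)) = 553 / 36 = 15.36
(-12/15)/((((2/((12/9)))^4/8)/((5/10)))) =-256/405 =-0.63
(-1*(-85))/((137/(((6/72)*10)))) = 425/822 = 0.52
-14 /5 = -2.80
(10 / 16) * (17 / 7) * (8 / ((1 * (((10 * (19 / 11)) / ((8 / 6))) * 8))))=187 / 1596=0.12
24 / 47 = 0.51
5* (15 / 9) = 8.33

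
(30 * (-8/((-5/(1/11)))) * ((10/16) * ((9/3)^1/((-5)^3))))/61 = -18/16775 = -0.00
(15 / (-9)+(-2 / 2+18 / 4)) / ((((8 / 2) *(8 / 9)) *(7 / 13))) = 429 / 448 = 0.96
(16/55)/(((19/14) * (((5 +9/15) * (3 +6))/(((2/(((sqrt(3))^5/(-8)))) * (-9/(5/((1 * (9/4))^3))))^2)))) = 19683/10450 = 1.88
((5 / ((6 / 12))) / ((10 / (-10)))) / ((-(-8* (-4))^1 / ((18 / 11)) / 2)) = 45 / 44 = 1.02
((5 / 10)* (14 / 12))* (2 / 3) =7 / 18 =0.39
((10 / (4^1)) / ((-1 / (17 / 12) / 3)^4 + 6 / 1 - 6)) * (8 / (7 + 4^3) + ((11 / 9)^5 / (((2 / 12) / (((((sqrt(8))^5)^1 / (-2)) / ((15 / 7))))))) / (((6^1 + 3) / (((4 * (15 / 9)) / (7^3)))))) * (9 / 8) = 3758445 / 36352 - 67255702855 * sqrt(2) / 69441624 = -1266.31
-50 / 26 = -25 / 13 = -1.92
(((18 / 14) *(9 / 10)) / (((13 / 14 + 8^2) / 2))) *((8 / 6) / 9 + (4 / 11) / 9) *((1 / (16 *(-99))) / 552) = -7 / 910708920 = -0.00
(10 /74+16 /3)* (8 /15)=4856 /1665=2.92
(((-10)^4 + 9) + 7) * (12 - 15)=-30048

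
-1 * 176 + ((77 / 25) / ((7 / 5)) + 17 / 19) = -16426 / 95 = -172.91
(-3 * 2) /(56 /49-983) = 14 /2291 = 0.01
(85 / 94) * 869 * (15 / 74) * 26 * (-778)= -3221983.65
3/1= 3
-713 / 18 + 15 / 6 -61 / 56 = -19253 / 504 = -38.20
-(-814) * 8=6512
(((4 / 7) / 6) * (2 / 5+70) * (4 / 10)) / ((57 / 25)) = 1408 / 1197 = 1.18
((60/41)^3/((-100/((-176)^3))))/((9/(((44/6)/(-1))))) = -9595125760/68921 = -139219.19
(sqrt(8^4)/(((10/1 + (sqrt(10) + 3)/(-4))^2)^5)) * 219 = 14696841216/(37 - sqrt(10))^10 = 0.00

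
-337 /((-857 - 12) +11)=337 /858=0.39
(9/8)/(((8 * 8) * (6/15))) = 45/1024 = 0.04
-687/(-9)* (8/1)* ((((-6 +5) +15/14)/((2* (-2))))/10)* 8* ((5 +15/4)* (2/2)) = -229/3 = -76.33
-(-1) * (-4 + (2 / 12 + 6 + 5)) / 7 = 43 / 42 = 1.02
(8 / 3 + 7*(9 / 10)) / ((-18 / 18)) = -269 / 30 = -8.97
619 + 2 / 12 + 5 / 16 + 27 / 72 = 29753 / 48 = 619.85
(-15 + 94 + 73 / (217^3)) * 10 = 8072468000 / 10218313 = 790.00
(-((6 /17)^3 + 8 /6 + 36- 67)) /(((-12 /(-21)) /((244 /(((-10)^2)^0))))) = 186432043 /14739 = 12648.89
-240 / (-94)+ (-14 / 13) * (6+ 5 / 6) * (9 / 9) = -8809 / 1833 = -4.81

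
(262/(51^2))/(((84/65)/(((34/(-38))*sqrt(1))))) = -8515/122094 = -0.07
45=45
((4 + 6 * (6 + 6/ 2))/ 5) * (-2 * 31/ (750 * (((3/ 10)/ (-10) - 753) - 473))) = 7192/ 9195225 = 0.00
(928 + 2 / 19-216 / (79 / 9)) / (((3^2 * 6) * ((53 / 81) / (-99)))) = -201388275 / 79553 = -2531.50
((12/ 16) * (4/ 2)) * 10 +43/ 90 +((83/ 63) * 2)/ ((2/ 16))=2559/ 70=36.56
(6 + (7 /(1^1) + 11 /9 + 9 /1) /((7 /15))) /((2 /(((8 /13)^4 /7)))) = 1845248 /4198467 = 0.44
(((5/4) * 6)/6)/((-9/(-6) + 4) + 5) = 5/42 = 0.12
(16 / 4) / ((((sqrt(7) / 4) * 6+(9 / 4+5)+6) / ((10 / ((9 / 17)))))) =144160 / 23013 - 5440 * sqrt(7) / 7671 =4.39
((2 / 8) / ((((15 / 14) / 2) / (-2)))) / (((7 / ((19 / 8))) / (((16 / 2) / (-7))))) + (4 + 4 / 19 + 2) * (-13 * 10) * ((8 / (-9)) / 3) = 4301698 / 17955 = 239.58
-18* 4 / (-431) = 72 / 431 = 0.17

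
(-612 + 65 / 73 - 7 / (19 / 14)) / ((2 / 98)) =-41883387 / 1387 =-30197.11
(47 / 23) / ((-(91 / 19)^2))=-16967 / 190463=-0.09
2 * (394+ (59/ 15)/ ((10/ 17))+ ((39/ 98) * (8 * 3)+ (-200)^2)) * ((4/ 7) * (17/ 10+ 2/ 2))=5346274446/ 42875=124694.45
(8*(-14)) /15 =-112 /15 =-7.47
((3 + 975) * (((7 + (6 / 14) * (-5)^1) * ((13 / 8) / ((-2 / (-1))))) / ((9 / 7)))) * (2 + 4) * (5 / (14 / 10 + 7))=900575 / 84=10721.13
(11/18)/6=11/108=0.10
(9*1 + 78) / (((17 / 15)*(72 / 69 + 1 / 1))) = 30015 / 799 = 37.57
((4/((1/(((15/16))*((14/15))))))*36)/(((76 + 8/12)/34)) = 6426/115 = 55.88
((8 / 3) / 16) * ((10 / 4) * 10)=25 / 6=4.17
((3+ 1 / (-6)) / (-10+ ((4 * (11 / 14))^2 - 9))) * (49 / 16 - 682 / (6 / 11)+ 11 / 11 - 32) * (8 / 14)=7301483 / 32184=226.87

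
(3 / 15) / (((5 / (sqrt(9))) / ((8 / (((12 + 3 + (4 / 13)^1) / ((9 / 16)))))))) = 0.04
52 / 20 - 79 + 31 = -45.40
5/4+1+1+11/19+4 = 595/76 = 7.83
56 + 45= 101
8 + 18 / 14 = 65 / 7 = 9.29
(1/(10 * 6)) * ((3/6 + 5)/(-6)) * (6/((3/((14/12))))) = -77/2160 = -0.04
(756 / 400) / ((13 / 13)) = 1.89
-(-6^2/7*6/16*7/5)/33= 9/110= 0.08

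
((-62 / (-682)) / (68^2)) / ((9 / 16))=1 / 28611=0.00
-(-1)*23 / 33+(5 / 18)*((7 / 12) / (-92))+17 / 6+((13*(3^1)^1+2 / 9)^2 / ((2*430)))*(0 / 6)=771311 / 218592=3.53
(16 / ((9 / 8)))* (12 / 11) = 512 / 33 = 15.52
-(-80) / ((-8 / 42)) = -420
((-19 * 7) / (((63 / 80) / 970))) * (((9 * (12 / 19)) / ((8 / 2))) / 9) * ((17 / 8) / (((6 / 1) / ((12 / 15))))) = -65960 / 9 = -7328.89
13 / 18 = 0.72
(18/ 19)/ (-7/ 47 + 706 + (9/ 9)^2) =141/ 105203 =0.00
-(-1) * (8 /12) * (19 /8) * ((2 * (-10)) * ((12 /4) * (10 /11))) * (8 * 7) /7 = -7600 /11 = -690.91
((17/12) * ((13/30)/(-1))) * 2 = -221/180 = -1.23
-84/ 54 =-14/ 9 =-1.56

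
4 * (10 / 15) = 2.67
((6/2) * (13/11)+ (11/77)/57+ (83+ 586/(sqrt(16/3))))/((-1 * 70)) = -293 * sqrt(3)/140- 379859/307230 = -4.86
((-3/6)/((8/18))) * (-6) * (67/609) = 603/812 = 0.74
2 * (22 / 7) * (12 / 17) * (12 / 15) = 2112 / 595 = 3.55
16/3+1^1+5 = 11.33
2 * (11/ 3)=22/ 3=7.33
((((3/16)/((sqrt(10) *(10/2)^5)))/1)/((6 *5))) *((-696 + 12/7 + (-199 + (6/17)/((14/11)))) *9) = -239103 *sqrt(10)/148750000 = -0.01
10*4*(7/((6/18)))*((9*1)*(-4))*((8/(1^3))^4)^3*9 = -18702692788469760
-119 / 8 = -14.88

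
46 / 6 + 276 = 851 / 3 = 283.67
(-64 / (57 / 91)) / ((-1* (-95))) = -5824 / 5415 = -1.08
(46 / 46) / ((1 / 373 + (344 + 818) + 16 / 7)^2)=6817321 / 9241338561849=0.00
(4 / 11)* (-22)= -8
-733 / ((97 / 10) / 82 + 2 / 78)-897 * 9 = -60601359 / 4603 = -13165.62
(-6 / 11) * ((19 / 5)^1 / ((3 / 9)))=-342 / 55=-6.22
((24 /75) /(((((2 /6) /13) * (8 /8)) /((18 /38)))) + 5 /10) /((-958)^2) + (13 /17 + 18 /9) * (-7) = -19.35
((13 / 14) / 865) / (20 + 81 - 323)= -13 / 2688420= -0.00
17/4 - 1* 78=-295/4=-73.75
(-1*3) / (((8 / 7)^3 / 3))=-3087 / 512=-6.03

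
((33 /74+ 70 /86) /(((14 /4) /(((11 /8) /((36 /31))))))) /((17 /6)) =1367069 /9087792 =0.15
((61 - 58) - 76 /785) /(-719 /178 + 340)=405662 /46943785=0.01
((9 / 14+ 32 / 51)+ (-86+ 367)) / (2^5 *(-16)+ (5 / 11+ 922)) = 51557 / 74970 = 0.69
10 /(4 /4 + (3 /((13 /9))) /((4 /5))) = 520 /187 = 2.78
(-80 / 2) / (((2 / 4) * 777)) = -80 / 777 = -0.10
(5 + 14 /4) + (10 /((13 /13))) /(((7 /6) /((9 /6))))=299 /14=21.36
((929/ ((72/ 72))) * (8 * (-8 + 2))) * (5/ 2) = -111480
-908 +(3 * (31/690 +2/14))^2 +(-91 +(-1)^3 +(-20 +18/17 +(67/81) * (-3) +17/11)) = -1019.56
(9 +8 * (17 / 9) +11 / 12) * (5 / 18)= 4505 / 648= 6.95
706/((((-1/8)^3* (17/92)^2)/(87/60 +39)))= -618783674368/1445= -428223996.10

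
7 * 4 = 28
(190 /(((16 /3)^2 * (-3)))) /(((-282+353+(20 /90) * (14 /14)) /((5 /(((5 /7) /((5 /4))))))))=-89775 /328192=-0.27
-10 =-10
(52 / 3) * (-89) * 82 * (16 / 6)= -3035968 / 9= -337329.78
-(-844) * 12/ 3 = 3376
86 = 86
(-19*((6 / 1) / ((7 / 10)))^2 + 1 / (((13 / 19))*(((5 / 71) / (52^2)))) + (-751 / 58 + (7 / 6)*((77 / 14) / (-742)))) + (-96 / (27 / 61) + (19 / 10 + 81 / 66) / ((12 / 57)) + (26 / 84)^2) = 16256314155559 / 298239480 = 54507.59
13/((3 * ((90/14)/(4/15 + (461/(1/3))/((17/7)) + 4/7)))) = 13234013/34425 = 384.43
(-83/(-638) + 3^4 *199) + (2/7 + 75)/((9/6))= 216636557/13398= 16169.32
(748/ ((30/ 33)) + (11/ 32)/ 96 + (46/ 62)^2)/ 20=41.17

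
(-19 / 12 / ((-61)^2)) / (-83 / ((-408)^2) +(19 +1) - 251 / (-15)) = -1317840 / 113763893033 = -0.00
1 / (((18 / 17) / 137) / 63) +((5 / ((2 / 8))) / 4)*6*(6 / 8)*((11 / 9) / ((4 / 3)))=65377 / 8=8172.12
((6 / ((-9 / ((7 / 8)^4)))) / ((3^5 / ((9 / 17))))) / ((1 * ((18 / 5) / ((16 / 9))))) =-12005 / 28553472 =-0.00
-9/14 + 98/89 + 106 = 132647/1246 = 106.46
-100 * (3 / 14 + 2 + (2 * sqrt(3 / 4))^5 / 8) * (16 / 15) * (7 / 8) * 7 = -4340 / 3 -735 * sqrt(3) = -2719.72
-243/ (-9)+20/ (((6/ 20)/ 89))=5960.33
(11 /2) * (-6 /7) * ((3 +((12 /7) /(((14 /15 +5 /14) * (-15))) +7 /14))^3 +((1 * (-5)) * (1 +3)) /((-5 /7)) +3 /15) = -1783875972549 /5572703080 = -320.11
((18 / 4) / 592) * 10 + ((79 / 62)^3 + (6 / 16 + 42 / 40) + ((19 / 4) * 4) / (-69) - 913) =-5535116358593 / 6084513840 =-909.71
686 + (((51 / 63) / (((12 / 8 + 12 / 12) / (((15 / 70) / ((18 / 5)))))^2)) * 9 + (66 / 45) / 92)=108240247 / 157780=686.02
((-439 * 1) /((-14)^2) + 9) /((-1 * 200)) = -53 /1568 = -0.03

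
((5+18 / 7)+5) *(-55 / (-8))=605 / 7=86.43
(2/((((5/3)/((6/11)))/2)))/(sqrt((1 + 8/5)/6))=72 * sqrt(390)/715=1.99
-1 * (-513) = 513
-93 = -93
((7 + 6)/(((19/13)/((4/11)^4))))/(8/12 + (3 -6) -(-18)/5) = 648960/5285401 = 0.12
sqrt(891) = 9*sqrt(11) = 29.85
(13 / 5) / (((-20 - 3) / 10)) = -26 / 23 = -1.13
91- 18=73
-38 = -38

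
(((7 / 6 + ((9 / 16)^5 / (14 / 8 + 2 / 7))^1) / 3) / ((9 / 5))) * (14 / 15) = 124921433 / 605159424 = 0.21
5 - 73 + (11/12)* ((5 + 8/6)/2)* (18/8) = -1967/32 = -61.47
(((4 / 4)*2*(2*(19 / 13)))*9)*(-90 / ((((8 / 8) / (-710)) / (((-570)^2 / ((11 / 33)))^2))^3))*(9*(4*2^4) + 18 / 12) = 10910670547736603732548763517848657100000000000000000 / 13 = 839282349825892594811443400000000000000000000000000.00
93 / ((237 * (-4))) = -31 / 316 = -0.10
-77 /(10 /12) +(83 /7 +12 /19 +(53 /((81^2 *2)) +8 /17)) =-11783967229 /148344210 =-79.44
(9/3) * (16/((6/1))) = 8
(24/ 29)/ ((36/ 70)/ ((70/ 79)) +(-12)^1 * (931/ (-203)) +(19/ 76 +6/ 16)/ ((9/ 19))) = 2116800/ 145626643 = 0.01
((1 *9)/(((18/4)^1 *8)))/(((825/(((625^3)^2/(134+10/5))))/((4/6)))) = 2384185791015625/26928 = 88539282197.55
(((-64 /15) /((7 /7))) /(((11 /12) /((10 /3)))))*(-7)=3584 /33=108.61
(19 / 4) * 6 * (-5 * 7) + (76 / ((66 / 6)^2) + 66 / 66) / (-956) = -115387007 / 115676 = -997.50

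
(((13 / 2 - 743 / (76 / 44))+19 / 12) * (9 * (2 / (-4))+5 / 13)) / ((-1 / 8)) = -13895.99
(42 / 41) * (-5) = -210 / 41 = -5.12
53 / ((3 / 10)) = 530 / 3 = 176.67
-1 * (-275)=275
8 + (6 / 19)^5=19816568 / 2476099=8.00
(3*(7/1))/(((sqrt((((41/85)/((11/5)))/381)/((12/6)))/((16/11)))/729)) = 244944*sqrt(5842254)/451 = 1312745.33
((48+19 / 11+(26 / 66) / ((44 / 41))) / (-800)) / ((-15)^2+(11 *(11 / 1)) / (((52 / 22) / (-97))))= 945581 / 71587665600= 0.00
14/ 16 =7/ 8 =0.88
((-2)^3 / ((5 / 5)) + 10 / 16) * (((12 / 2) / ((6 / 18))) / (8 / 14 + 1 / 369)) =-1371573 / 5932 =-231.22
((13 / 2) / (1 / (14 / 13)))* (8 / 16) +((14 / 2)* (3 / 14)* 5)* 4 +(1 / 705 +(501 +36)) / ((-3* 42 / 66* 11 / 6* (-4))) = 709231 / 9870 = 71.86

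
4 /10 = 0.40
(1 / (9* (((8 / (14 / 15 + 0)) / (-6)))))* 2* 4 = -28 / 45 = -0.62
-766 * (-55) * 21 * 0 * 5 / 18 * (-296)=0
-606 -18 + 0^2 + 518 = -106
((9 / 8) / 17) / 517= 9 / 70312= 0.00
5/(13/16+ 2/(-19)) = 304/43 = 7.07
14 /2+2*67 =141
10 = 10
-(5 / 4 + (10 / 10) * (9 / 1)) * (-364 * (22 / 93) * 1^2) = 882.60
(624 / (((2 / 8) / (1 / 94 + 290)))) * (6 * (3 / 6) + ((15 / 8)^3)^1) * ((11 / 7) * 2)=57433992759 / 2632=21821425.82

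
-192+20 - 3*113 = -511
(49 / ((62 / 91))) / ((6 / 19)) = 84721 / 372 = 227.74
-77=-77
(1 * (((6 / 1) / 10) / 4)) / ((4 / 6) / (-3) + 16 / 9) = 27 / 280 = 0.10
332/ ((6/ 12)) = 664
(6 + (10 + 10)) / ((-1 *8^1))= -13 / 4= -3.25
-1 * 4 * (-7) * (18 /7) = 72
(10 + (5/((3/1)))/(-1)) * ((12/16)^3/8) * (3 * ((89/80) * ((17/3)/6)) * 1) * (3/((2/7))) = 476595/32768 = 14.54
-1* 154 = -154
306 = 306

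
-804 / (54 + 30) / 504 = -67 / 3528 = -0.02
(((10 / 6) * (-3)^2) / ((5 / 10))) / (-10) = -3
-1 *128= -128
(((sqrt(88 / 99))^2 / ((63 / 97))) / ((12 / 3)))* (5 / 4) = 485 / 1134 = 0.43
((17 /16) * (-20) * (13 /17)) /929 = -65 /3716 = -0.02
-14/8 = -7/4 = -1.75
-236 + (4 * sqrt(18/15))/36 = -236 + sqrt(30)/45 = -235.88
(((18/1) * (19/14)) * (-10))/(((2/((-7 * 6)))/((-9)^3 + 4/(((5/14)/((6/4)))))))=-3653586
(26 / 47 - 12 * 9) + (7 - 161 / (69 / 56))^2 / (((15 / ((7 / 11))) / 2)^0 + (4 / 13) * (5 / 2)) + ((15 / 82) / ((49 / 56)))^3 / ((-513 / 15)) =37304066442446257 / 4369859709453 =8536.67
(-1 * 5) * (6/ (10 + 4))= -15/ 7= -2.14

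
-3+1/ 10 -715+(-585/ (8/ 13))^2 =288950397/ 320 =902969.99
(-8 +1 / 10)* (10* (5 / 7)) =-395 / 7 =-56.43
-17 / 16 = -1.06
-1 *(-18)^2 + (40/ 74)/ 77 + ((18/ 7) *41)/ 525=-161434678/ 498575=-323.79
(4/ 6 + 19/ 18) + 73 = 1345/ 18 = 74.72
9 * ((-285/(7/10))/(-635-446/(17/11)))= 436050/109907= 3.97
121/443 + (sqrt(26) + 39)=sqrt(26) + 17398/443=44.37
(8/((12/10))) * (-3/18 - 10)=-610/9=-67.78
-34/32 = -1.06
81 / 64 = 1.27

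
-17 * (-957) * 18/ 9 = 32538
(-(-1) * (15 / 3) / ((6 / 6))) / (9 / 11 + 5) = 55 / 64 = 0.86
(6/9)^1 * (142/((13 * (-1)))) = -284/39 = -7.28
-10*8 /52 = -20 /13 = -1.54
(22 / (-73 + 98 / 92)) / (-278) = 506 / 459951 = 0.00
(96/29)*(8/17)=768/493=1.56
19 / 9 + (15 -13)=37 / 9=4.11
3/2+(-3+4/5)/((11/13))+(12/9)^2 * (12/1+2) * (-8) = -200.21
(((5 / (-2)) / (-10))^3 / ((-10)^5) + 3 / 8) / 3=2399999 / 19200000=0.12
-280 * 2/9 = -560/9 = -62.22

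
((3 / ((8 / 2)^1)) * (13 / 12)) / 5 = 13 / 80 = 0.16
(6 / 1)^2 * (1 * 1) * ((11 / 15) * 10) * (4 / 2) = 528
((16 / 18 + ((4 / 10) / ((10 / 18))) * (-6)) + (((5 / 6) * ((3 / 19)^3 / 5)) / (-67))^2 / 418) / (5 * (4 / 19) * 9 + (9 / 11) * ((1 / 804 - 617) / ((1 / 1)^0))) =272599330298082031 / 39354686145164624850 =0.01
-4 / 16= -1 / 4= -0.25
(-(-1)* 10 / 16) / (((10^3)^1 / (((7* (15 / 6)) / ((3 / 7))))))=49 / 1920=0.03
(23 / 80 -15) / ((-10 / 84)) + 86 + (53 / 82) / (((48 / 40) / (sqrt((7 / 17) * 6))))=265 * sqrt(714) / 8364 + 41917 / 200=210.43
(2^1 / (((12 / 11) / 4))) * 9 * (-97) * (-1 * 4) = 25608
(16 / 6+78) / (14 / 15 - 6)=-605 / 38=-15.92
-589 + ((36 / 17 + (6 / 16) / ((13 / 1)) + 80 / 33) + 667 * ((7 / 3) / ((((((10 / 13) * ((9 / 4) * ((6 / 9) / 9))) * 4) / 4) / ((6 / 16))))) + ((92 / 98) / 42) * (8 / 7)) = 1389587645659 / 350209860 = 3967.87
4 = 4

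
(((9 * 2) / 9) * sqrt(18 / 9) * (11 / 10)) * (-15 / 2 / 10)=-2.33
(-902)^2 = 813604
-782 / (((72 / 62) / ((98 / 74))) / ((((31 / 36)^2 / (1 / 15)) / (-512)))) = 2853828845 / 147308544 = 19.37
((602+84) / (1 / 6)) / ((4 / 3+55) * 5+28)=12348 / 929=13.29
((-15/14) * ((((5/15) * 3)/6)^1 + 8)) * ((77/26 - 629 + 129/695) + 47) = 5064.96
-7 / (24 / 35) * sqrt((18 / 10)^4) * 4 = -1323 / 10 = -132.30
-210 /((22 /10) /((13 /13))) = -95.45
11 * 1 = 11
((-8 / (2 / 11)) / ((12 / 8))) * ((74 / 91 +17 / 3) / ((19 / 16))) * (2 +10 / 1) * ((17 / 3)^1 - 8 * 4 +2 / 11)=781643264 / 15561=50230.91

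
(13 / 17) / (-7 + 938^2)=0.00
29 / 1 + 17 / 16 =481 / 16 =30.06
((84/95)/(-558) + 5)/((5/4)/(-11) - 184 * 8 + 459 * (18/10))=-1943084/251092467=-0.01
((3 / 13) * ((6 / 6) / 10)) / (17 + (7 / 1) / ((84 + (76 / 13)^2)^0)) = 1 / 1040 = 0.00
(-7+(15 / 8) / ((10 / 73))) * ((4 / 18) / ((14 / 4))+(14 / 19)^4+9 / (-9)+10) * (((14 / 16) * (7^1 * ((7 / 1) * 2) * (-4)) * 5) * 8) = -2014190176285 / 2345778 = -858644.84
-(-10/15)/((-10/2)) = -2/15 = -0.13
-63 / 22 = -2.86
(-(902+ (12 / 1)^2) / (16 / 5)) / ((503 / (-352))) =115060 / 503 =228.75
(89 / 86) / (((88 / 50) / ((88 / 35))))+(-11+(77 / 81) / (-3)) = -719615 / 73143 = -9.84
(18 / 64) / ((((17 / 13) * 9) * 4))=13 / 2176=0.01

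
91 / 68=1.34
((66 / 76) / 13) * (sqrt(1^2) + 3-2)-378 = -93333 / 247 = -377.87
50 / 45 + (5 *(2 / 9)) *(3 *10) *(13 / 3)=1310 / 9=145.56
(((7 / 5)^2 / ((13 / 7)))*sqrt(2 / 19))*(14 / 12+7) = 16807*sqrt(38) / 37050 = 2.80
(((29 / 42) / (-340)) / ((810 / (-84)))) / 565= 0.00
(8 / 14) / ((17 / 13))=52 / 119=0.44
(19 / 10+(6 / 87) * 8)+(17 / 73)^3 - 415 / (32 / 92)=-537297189997 / 451259720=-1190.66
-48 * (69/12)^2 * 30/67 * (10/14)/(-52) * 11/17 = 1309275/207298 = 6.32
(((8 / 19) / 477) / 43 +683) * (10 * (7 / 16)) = 9315993925 / 3117672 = 2988.13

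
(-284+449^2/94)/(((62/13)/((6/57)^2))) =2273765/525977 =4.32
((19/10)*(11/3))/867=209/26010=0.01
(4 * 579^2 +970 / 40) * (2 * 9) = 48275577 / 2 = 24137788.50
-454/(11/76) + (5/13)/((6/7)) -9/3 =-2693501/858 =-3139.28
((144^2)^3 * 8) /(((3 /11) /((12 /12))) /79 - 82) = -61984730316275712 /71255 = -869900081626.21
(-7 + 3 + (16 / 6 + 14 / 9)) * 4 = 8 / 9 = 0.89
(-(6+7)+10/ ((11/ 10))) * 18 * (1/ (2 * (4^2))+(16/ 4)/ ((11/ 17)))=-846369/ 1936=-437.17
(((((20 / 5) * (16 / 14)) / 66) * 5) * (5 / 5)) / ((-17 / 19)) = -1520 / 3927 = -0.39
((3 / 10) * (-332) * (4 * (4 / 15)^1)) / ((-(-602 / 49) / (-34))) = 316064 / 1075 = 294.01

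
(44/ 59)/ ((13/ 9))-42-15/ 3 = -35653/ 767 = -46.48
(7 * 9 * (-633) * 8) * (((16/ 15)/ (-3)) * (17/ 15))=3213952/ 25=128558.08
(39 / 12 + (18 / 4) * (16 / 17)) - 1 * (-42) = 3365 / 68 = 49.49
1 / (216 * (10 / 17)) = 17 / 2160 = 0.01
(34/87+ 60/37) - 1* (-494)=1596664/3219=496.01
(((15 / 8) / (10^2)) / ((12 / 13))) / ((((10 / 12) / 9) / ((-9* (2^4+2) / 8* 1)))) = -28431 / 6400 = -4.44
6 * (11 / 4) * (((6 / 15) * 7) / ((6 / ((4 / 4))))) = 77 / 10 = 7.70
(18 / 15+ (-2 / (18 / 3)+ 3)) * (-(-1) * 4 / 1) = 232 / 15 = 15.47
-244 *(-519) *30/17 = 3799080/17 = 223475.29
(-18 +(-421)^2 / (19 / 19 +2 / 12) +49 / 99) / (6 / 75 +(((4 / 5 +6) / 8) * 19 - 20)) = -10526902300 / 261261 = -40292.67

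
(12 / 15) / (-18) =-2 / 45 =-0.04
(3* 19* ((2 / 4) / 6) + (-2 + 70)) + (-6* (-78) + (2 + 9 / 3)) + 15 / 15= 2187 / 4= 546.75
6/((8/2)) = 3/2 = 1.50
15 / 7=2.14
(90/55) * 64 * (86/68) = 24768/187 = 132.45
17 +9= 26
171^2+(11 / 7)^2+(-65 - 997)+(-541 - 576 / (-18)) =1355951 / 49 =27672.47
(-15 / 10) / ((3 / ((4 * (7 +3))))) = -20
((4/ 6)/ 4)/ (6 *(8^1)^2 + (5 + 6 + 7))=1/ 2412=0.00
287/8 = 35.88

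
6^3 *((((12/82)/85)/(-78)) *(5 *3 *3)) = -1944/9061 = -0.21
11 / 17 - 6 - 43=-822 / 17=-48.35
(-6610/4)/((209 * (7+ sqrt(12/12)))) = -3305/3344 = -0.99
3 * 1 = 3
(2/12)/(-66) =-1/396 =-0.00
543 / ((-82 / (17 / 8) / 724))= -1670811 / 164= -10187.87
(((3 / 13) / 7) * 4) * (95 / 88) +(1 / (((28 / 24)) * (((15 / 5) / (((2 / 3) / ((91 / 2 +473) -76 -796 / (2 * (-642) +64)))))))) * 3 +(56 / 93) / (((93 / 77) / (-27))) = -6926082413561 / 520080366806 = -13.32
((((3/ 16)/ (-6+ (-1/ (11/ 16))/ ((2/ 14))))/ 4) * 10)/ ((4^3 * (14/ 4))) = -165/ 1275904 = -0.00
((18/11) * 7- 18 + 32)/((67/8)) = 2240/737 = 3.04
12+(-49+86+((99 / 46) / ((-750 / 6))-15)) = 195401 / 5750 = 33.98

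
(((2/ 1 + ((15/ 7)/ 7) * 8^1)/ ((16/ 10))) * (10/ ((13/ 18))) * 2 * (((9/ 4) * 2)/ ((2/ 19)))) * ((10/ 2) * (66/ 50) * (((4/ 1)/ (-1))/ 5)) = -11071566/ 637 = -17380.79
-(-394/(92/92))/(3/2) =788/3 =262.67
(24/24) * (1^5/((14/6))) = 3/7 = 0.43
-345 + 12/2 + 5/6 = -2029/6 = -338.17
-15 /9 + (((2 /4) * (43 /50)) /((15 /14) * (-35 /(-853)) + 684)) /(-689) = -22334693643 /13400808850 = -1.67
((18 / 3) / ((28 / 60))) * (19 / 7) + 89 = 6071 / 49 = 123.90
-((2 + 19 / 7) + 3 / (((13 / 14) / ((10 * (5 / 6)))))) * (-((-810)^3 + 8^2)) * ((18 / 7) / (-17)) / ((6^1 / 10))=3530811818640 / 833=4238669650.23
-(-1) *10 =10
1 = 1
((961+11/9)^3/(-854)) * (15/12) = -405913685000/311283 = -1304002.10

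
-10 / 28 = -5 / 14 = -0.36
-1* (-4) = 4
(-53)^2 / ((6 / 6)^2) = 2809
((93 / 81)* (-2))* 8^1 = -496 / 27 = -18.37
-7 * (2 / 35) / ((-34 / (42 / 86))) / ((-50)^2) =0.00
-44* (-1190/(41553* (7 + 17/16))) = 837760/5360337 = 0.16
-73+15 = -58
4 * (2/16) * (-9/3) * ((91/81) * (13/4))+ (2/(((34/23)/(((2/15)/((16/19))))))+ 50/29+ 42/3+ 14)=6512141/266220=24.46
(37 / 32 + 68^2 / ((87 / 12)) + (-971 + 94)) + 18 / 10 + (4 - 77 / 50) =-5423943 / 23200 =-233.79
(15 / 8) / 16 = 15 / 128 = 0.12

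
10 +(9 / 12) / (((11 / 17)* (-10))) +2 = 5229 / 440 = 11.88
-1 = -1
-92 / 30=-46 / 15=-3.07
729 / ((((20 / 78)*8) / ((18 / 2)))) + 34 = 258599 / 80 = 3232.49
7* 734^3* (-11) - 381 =-30449411989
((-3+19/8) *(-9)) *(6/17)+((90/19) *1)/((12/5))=5115/1292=3.96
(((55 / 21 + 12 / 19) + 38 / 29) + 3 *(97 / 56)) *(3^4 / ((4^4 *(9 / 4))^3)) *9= 903223 / 24266145792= 0.00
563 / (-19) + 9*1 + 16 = -88 / 19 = -4.63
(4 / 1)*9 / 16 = 9 / 4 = 2.25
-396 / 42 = -66 / 7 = -9.43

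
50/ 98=25/ 49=0.51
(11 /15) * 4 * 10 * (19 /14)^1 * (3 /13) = 836 /91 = 9.19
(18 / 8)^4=6561 / 256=25.63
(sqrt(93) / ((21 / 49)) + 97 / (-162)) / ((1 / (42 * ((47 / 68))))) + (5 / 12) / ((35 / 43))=636.35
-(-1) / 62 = 1 / 62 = 0.02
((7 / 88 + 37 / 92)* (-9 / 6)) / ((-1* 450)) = 13 / 8096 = 0.00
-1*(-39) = 39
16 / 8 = 2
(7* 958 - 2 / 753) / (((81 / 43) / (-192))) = -13896543232 / 20331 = -683514.99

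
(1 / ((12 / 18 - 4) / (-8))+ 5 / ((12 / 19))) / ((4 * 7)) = 0.37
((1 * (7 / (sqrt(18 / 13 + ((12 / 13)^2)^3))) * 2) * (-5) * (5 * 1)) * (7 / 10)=-173.10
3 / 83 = 0.04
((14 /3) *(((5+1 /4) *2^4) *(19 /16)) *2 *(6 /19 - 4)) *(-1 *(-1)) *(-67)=229810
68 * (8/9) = 544/9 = 60.44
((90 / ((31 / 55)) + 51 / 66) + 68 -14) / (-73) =-146255 / 49786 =-2.94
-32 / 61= -0.52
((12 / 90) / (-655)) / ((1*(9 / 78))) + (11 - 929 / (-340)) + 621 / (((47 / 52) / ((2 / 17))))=94.56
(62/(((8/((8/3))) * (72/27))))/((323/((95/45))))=0.05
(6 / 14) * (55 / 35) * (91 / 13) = 33 / 7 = 4.71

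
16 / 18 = 8 / 9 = 0.89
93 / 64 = 1.45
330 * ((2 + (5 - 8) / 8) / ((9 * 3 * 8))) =715 / 288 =2.48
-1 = -1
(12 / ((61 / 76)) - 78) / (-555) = 1282 / 11285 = 0.11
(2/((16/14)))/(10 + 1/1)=7/44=0.16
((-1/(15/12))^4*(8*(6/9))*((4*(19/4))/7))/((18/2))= 77824/118125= 0.66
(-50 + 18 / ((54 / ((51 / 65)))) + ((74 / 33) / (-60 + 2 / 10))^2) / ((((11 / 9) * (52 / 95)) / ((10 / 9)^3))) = -115004263282750 / 1127694111687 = -101.98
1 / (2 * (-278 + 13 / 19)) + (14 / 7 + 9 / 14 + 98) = 3711944 / 36883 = 100.64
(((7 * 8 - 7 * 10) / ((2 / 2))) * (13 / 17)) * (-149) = 27118 / 17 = 1595.18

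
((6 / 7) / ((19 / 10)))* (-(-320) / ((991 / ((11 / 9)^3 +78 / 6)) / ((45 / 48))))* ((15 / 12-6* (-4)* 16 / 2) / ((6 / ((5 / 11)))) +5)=2001410000 / 50329917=39.77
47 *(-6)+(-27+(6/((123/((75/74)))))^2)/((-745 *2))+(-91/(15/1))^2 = -18915614206804/77150713725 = -245.18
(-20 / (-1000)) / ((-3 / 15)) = -1 / 10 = -0.10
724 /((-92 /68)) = -12308 /23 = -535.13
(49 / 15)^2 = 2401 / 225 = 10.67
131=131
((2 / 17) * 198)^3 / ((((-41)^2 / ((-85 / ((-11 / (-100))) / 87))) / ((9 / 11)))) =-769824000 / 14088461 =-54.64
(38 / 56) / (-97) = -0.01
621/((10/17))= 10557/10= 1055.70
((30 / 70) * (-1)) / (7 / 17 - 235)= 51 / 27916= 0.00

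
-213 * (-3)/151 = 639/151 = 4.23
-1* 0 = 0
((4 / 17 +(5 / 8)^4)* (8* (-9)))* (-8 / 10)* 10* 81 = 19689561 / 1088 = 18097.02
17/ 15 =1.13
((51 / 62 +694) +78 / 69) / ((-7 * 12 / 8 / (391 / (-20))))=16871293 / 13020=1295.80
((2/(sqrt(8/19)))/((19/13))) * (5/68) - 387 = -387 + 65 * sqrt(38)/2584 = -386.84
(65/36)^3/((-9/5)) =-1373125/419904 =-3.27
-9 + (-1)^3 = -10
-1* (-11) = 11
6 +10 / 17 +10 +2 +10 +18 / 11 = 30.22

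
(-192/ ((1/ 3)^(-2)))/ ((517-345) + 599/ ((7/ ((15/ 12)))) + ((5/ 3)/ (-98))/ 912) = -5720064/ 74798131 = -0.08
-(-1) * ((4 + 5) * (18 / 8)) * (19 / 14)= 1539 / 56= 27.48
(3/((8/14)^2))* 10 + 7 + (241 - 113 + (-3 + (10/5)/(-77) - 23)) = 123723/616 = 200.85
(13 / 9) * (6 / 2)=13 / 3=4.33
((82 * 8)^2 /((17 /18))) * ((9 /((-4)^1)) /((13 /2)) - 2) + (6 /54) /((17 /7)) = -2126290085 /1989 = -1069024.68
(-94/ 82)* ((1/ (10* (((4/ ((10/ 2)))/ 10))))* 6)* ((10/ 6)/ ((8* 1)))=-1175/ 656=-1.79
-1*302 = -302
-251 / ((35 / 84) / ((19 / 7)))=-57228 / 35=-1635.09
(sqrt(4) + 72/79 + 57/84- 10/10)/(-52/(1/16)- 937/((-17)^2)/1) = -1655681/533943620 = -0.00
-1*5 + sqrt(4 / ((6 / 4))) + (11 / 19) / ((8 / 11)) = -639 / 152 + 2*sqrt(6) / 3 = -2.57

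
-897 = -897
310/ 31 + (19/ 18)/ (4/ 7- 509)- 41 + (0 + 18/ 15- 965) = -994.80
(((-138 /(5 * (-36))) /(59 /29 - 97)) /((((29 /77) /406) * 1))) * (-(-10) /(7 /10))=-513590 /4131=-124.33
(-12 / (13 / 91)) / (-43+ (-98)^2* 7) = -28 / 22395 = -0.00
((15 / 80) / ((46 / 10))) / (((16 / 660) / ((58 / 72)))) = 7975 / 5888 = 1.35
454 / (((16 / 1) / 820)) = 46535 / 2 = 23267.50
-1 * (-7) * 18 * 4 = 504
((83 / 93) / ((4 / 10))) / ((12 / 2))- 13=-12.63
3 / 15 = 1 / 5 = 0.20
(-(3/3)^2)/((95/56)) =-56/95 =-0.59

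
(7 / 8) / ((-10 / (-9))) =63 / 80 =0.79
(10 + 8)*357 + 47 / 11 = 70733 / 11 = 6430.27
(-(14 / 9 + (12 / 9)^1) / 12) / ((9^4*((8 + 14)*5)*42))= -13 / 1636838280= -0.00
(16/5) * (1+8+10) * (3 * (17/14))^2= 197676/245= 806.84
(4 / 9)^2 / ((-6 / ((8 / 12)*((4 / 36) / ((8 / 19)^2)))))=-361 / 26244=-0.01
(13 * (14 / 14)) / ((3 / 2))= 8.67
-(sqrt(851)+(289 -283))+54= 48 -sqrt(851)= 18.83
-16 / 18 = -8 / 9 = -0.89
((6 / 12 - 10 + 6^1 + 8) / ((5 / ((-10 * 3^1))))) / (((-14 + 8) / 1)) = 9 / 2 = 4.50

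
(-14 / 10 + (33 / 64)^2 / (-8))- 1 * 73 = -12195141 / 163840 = -74.43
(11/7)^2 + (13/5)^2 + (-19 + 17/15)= -31742/3675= -8.64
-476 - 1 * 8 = -484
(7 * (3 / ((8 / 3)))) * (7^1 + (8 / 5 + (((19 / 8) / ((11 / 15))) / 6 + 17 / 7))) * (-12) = -1924047 / 1760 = -1093.21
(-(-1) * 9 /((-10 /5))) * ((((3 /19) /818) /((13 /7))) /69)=-63 /9294116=-0.00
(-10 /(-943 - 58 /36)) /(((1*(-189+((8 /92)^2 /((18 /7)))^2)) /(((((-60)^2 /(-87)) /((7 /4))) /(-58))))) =-9792196272000 /428822671305237853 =-0.00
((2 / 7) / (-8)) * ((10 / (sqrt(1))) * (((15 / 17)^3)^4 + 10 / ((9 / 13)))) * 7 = -384543039404422775 / 10487200270135698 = -36.67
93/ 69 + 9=238/ 23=10.35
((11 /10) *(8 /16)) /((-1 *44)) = -1 /80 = -0.01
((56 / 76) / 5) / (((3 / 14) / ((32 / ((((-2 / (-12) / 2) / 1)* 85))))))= 3.11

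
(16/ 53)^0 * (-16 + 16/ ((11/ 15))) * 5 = 320/ 11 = 29.09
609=609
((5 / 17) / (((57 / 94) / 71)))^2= 1113556900 / 938961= 1185.95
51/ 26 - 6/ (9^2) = 1325/ 702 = 1.89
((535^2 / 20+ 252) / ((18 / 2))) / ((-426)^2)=58253 / 6533136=0.01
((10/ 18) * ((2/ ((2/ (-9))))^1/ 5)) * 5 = -5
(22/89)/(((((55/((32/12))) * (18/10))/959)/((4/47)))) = 61376/112941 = 0.54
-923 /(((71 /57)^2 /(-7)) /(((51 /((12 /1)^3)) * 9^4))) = 3664101987 /4544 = 806360.47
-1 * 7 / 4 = -7 / 4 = -1.75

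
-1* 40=-40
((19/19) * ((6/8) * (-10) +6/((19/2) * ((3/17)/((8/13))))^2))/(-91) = 2449469/33310914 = 0.07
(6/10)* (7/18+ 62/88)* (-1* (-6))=433/110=3.94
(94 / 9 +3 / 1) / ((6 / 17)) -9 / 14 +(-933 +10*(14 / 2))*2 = -319136 / 189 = -1688.55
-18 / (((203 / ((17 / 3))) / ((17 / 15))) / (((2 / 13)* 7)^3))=-226576 / 318565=-0.71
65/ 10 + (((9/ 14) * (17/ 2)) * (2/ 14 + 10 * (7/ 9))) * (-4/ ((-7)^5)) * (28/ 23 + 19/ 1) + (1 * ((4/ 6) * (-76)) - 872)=-104097697463/ 113648934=-915.96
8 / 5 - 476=-2372 / 5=-474.40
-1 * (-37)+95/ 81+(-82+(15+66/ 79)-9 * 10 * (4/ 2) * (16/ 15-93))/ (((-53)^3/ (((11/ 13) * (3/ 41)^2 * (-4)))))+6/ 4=1651946682997253/ 41637129418638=39.67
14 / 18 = 7 / 9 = 0.78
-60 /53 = -1.13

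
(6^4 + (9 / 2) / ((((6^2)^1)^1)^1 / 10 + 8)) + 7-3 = 150845 / 116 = 1300.39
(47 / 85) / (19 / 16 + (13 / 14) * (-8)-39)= -5264 / 430695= -0.01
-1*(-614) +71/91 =614.78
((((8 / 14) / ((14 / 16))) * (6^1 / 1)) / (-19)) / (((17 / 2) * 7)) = -384 / 110789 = -0.00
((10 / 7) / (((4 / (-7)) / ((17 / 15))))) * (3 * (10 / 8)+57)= -1377 / 8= -172.12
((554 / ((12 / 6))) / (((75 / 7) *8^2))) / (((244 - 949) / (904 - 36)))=-420763 / 846000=-0.50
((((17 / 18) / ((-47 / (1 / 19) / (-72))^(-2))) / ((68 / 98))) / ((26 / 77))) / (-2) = -310.04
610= 610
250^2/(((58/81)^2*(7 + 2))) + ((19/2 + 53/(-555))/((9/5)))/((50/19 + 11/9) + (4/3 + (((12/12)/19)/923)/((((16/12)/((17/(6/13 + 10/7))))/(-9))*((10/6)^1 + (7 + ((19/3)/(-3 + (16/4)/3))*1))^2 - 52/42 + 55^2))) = 4525253854899426997075973/334086627292367877192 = 13545.15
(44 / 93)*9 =132 / 31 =4.26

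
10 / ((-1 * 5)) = -2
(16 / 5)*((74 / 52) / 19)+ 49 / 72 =81827 / 88920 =0.92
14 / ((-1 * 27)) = -14 / 27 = -0.52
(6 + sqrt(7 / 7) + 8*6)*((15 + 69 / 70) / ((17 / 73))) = 898557 / 238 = 3775.45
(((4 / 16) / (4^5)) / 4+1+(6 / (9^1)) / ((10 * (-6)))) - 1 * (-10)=10.99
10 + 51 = 61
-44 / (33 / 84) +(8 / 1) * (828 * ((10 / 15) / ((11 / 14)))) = 60592 / 11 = 5508.36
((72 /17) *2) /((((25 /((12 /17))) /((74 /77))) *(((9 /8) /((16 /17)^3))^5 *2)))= 89460510651482558928257024 /3482660821534930618766065575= 0.03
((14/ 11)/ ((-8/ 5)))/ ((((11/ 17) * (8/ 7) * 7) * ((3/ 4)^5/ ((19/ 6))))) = -180880/ 88209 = -2.05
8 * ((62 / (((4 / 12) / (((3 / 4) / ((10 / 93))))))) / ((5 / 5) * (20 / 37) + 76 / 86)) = 7287.15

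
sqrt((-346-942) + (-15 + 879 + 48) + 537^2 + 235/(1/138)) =sqrt(320423) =566.06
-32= -32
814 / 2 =407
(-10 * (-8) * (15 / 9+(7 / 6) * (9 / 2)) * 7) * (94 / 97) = 1092280 / 291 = 3753.54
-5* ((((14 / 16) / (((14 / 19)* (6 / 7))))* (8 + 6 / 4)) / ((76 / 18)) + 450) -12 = -291531 / 128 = -2277.59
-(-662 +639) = 23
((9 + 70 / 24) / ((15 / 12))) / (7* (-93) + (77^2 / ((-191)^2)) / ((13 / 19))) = -67818179 / 4629390780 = -0.01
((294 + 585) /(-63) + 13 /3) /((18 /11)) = -1111 /189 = -5.88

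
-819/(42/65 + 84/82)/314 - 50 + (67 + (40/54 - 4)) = 21890483/1797336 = 12.18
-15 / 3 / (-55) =0.09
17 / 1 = 17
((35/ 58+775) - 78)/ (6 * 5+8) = 18.36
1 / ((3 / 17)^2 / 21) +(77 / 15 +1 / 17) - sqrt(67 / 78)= 173279 / 255 - sqrt(5226) / 78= 678.60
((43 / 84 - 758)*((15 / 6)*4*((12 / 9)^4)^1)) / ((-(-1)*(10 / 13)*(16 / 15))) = -16543540 / 567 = -29177.32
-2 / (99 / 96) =-64 / 33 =-1.94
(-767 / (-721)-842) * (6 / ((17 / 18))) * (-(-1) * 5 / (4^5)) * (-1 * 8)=81852525 / 392224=208.69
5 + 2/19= 97/19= 5.11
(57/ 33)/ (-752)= -19/ 8272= -0.00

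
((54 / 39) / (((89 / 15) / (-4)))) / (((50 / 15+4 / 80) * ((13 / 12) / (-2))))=1555200 / 3053323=0.51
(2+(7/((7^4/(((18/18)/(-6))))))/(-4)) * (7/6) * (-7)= -16465/1008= -16.33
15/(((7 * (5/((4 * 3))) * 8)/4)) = 18/7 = 2.57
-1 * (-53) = 53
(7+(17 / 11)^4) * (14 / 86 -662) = -5293601672 / 629563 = -8408.37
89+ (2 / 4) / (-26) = 4627 / 52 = 88.98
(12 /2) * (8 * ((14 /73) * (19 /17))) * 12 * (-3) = -459648 /1241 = -370.39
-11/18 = -0.61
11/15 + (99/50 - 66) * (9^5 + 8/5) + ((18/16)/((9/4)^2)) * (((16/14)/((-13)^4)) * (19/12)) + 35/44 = -112237429510919039/29689159500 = -3780417.88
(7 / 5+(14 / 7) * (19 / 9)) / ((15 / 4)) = 1012 / 675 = 1.50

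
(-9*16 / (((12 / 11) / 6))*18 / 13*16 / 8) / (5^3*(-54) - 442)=3564 / 11687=0.30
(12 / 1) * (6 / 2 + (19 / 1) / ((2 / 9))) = 1062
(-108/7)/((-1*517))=108/3619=0.03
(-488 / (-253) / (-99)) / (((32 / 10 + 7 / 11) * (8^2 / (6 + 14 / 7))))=-305 / 480447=-0.00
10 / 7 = 1.43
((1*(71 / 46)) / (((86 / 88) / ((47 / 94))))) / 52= 781 / 51428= 0.02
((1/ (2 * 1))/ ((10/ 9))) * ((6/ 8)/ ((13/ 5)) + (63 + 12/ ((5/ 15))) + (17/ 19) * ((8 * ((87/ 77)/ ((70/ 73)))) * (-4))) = 1570885839/ 53253200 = 29.50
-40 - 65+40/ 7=-695/ 7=-99.29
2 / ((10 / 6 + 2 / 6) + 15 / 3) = 2 / 7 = 0.29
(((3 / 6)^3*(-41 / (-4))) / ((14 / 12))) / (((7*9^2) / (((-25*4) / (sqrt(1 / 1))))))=-1025 / 5292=-0.19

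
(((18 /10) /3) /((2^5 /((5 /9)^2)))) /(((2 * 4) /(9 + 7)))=5 /432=0.01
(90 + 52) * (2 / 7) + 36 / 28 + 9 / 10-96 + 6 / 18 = -11111 / 210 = -52.91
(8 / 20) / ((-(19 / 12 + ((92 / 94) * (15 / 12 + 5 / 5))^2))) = -26508 / 426295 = -0.06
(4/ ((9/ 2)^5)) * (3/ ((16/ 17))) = 136/ 19683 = 0.01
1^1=1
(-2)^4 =16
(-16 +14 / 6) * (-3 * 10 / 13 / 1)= 410 / 13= 31.54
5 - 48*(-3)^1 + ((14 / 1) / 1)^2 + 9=354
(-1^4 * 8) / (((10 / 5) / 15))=-60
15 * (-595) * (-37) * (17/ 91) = 801975/ 13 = 61690.38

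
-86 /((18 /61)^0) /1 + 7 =-79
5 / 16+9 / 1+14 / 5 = 969 / 80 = 12.11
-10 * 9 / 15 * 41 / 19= -246 / 19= -12.95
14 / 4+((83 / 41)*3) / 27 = 2749 / 738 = 3.72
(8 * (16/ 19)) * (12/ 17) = 1536/ 323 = 4.76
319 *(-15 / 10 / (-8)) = 957 / 16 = 59.81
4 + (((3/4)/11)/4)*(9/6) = 1417/352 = 4.03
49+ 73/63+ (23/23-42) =577/63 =9.16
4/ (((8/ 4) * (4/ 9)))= 9/ 2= 4.50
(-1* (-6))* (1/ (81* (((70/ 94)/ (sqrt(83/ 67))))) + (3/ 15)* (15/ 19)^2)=94* sqrt(5561)/ 63315 + 270/ 361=0.86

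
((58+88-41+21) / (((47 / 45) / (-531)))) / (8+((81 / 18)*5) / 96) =-192689280 / 24769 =-7779.45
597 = 597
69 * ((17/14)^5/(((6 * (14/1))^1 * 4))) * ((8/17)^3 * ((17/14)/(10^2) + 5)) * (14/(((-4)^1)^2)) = 46641999/188238400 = 0.25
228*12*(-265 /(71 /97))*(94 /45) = -146909216 /71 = -2069143.89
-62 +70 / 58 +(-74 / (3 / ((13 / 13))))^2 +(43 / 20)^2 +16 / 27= 173157767 / 313200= 552.87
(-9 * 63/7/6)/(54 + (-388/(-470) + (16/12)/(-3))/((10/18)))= -31725/128512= -0.25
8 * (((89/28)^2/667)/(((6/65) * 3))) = 514865/1176588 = 0.44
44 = 44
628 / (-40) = -15.70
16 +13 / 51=829 / 51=16.25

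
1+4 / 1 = 5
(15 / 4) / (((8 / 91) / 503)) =686595 / 32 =21456.09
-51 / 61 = -0.84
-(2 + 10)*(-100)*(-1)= -1200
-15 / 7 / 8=-15 / 56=-0.27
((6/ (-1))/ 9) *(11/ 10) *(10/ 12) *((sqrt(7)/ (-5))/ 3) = 11 *sqrt(7)/ 270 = 0.11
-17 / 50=-0.34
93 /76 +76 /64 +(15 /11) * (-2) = -1057 /3344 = -0.32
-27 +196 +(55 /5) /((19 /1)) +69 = 4533 /19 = 238.58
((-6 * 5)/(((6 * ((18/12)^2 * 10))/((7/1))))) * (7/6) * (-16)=784/27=29.04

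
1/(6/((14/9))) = 7/27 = 0.26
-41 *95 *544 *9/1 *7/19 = -7025760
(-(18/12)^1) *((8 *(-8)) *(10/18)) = 53.33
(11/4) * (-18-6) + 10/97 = -6392/97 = -65.90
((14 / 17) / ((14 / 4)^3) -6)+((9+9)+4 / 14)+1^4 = 11083 / 833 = 13.30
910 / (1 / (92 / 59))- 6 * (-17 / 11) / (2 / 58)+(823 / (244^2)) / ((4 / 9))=260877746791 / 154555456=1687.92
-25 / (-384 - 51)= 5 / 87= 0.06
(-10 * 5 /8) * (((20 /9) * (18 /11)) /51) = -250 /561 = -0.45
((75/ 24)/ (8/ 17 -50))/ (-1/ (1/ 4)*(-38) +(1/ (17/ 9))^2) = -0.00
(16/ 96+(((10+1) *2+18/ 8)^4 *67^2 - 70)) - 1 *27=1192223752859/ 768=1552374678.20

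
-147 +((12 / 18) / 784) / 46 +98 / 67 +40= -105.54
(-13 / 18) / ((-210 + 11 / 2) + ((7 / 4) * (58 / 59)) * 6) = 767 / 206217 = 0.00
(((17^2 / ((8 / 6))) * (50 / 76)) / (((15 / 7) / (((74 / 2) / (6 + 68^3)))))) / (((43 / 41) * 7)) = 2192065 / 2055166768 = 0.00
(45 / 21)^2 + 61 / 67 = 18064 / 3283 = 5.50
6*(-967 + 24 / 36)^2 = 16808402 / 3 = 5602800.67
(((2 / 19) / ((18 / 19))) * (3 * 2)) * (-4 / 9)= -8 / 27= -0.30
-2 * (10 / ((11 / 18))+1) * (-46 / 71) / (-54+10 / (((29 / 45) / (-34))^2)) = 7389026 / 9123480333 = 0.00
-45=-45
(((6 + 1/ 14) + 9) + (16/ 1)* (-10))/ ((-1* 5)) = 2029/ 70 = 28.99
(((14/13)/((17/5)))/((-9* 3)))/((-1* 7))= 10/5967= 0.00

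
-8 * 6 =-48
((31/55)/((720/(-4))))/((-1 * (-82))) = -31/811800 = -0.00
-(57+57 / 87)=-1672 / 29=-57.66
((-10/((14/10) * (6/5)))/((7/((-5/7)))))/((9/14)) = 1250/1323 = 0.94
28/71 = 0.39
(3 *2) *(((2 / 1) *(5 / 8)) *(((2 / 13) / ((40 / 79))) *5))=1185 / 104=11.39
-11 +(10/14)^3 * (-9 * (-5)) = 1852/343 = 5.40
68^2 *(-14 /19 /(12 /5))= -80920 /57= -1419.65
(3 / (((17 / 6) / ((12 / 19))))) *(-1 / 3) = -72 / 323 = -0.22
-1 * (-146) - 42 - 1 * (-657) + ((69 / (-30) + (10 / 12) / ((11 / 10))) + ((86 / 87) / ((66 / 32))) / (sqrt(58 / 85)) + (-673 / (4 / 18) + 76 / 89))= -33308348 / 14685 + 688 * sqrt(4930) / 83259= -2267.61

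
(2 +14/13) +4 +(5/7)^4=229017/31213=7.34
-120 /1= -120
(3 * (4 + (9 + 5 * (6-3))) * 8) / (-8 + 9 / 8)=-5376 / 55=-97.75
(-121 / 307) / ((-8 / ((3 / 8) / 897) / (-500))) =-0.01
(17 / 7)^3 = 4913 / 343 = 14.32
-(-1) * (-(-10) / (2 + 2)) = 5 / 2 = 2.50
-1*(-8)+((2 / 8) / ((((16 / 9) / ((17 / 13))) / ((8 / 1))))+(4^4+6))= 28233 / 104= 271.47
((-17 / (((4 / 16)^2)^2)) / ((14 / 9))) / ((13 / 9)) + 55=-171251 / 91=-1881.88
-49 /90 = -0.54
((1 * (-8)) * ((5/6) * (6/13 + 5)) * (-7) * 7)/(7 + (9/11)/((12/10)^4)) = 36738240/152269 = 241.27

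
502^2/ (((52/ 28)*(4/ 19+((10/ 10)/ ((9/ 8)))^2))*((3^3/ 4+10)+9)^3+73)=6205346496/ 783097357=7.92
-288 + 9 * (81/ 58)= -15975/ 58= -275.43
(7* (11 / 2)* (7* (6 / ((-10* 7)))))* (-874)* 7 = 706629 / 5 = 141325.80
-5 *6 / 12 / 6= -5 / 12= -0.42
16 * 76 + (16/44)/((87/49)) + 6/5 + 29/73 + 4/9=1276618793/1047915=1218.25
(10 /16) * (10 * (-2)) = -25 /2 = -12.50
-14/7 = -2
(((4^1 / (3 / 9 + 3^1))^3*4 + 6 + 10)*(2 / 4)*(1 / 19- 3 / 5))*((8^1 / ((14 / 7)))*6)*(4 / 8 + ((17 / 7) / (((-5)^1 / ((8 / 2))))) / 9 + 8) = -1554510464 / 1246875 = -1246.73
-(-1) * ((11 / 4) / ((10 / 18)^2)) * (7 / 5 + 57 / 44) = 48033 / 2000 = 24.02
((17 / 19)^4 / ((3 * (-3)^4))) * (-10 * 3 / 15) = -0.01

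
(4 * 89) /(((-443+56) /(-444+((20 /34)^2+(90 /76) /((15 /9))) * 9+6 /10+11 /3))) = 12615014326 /31875255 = 395.76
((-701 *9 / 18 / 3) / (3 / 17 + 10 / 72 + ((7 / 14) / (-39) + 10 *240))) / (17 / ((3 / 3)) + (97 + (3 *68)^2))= -11917 / 10216791745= -0.00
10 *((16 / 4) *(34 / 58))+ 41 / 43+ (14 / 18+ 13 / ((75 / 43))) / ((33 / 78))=135357319 / 3086325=43.86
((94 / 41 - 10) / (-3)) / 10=158 / 615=0.26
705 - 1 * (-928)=1633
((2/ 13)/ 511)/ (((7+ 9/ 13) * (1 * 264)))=1/ 6745200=0.00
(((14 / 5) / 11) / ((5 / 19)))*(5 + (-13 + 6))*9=-4788 / 275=-17.41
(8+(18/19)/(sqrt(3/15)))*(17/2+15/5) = 207*sqrt(5)/19+92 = 116.36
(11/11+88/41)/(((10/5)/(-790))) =-50955/41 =-1242.80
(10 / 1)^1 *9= 90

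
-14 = -14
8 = 8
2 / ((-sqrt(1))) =-2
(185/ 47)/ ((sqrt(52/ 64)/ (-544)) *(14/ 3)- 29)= -57157079040/ 421108611853+4226880 *sqrt(13)/ 421108611853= -0.14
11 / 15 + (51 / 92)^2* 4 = 62291 / 31740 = 1.96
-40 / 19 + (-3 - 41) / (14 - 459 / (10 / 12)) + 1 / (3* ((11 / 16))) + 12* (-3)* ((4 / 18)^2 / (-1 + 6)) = -1086599 / 573705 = -1.89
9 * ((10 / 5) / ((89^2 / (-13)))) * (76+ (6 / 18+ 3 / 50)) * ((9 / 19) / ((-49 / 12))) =6895044 / 26337325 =0.26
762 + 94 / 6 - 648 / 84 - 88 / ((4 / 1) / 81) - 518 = -32131 / 21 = -1530.05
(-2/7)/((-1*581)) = 2/4067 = 0.00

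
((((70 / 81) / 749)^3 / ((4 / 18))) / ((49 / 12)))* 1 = 0.00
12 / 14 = 0.86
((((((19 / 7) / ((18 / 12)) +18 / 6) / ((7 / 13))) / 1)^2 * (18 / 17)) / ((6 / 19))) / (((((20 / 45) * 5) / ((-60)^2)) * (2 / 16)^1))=141503375520 / 40817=3466775.50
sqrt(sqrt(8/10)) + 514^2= 264196.95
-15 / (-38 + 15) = 15 / 23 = 0.65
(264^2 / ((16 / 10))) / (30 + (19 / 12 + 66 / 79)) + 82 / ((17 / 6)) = 717133596 / 522461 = 1372.61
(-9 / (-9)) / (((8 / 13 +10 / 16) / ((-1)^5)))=-104 / 129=-0.81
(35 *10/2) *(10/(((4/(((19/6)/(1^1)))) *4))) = 16625/48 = 346.35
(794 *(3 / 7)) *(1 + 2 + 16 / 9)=34142 / 21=1625.81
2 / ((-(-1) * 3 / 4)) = 8 / 3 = 2.67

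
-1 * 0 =0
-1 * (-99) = 99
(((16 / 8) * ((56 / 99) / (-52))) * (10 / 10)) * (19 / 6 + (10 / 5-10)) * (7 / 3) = 2842 / 11583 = 0.25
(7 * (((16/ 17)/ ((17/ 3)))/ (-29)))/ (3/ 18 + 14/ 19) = -38304/ 863243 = -0.04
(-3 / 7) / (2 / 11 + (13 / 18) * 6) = -99 / 1043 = -0.09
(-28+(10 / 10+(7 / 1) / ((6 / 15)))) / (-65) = 0.15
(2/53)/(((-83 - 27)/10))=-2/583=-0.00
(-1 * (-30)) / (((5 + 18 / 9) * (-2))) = -15 / 7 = -2.14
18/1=18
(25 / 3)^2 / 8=625 / 72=8.68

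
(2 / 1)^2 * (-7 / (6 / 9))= -42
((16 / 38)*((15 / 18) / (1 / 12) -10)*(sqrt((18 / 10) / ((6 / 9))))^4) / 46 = 0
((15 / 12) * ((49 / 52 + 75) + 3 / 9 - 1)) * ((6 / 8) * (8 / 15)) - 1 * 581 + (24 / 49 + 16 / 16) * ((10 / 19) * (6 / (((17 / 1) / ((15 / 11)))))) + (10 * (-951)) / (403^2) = -368508176868389 / 678598072152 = -543.04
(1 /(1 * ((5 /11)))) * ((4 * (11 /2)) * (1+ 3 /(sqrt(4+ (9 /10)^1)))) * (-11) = -7986 * sqrt(10) /35 - 2662 /5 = -1253.94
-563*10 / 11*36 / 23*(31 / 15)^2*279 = -1207607976 / 1265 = -954630.81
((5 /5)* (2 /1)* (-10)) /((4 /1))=-5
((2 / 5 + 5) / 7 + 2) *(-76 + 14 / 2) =-6693 / 35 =-191.23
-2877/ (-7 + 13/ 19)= 18221/ 40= 455.52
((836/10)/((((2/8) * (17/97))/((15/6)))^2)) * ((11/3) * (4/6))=1730503280/2601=665322.29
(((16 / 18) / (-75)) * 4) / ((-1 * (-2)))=-16 / 675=-0.02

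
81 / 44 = 1.84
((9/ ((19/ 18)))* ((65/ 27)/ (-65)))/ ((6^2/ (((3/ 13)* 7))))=-7/ 494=-0.01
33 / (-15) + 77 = 374 / 5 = 74.80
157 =157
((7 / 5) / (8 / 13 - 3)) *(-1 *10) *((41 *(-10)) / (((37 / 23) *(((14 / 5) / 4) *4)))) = -612950 / 1147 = -534.39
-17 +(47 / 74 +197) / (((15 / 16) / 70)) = 545371 / 37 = 14739.76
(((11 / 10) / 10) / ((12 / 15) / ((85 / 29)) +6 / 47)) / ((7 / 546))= 342771 / 16004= 21.42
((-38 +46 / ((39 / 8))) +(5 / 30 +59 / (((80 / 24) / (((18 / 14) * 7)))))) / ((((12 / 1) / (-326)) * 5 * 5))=-2080369 / 14625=-142.25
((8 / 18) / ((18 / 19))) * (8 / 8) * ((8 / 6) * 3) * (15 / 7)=4.02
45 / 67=0.67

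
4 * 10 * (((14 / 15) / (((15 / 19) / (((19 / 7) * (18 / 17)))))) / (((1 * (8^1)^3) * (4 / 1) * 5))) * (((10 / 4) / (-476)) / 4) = -0.00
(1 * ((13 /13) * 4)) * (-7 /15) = -28 /15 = -1.87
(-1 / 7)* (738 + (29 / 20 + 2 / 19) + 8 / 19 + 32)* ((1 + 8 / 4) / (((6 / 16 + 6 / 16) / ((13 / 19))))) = -3813563 / 12635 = -301.83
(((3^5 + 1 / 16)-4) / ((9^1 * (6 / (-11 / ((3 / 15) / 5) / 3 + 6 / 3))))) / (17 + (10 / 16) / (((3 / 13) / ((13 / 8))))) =-228650 / 12327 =-18.55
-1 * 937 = -937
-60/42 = -10/7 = -1.43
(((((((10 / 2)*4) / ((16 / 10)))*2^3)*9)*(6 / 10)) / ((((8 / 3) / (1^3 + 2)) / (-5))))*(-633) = 3845475 / 2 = 1922737.50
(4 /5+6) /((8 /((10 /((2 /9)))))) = 153 /4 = 38.25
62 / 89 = 0.70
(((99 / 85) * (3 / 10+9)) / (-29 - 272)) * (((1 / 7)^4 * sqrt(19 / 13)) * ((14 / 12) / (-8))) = 3069 * sqrt(247) / 18253362400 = 0.00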